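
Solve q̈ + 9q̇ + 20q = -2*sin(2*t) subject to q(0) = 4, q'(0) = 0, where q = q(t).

Characteristic equation r² + 9r + 20 = 0 factors as (r + 4)(r + 5) = 0, so r = -4, -5.
Hence q_h = C1*exp(-4*t) + C2*exp(-5*t).
Try q_p = A*cos(2*t) + B*sin(2*t). Substituting and equating the coefficients of cos(2t) and sin(2t) gives A = 9/145, B = -8/145, so q_p = -8*sin(2*t)/145 + 9*cos(2*t)/145.
General solution: q = -8*sin(2*t)/145 + 9*cos(2*t)/145 + C1*exp(-4*t) + C2*exp(-5*t).
Apply the initial conditions: q(0) = 9/145 + C1 + C2 = 4 and q'(0) = -16/145 - 5*C2 - 4*C1 = 0. Solving gives C1 = 99/5, C2 = -460/29.

q = -460*exp(-5*t)/29 - 8*sin(2*t)/145 + 9*cos(2*t)/145 + 99*exp(-4*t)/5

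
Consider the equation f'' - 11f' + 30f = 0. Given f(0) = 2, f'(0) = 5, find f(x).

f = -5*exp(6*x) + 7*exp(5*x)

Characteristic equation r² - 11r + 30 = 0 factors as (r - 6)(r - 5) = 0, so r = 6, 5.
Hence f_h = C1*exp(6*x) + C2*exp(5*x).
Apply the initial conditions: f(0) = C1 + C2 = 2 and f'(0) = 5*C2 + 6*C1 = 5. Solving gives C1 = -5, C2 = 7.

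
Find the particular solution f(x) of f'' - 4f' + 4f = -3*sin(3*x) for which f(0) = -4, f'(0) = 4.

Characteristic equation r² - 4r + 4 = 0 has discriminant (-4)² - 4·(4) = 0, so r = 2 is a repeated root.
Hence f_h = (C1 + C2*x)*exp(2*x).
Try f_p = A*cos(3*x) + B*sin(3*x). Substituting and equating the coefficients of cos(3x) and sin(3x) gives A = -36/169, B = 15/169, so f_p = -36*cos(3*x)/169 + 15*sin(3*x)/169.
General solution: f = -36*cos(3*x)/169 + 15*sin(3*x)/169 + C1*exp(2*x) + C2*x*exp(2*x).
Apply the initial conditions: f(0) = -36/169 + C1 = -4 and f'(0) = 45/169 + C2 + 2*C1 = 4. Solving gives C1 = -640/169, C2 = 147/13.

f = -640*exp(2*x)/169 - 36*cos(3*x)/169 + 15*sin(3*x)/169 + 147*x*exp(2*x)/13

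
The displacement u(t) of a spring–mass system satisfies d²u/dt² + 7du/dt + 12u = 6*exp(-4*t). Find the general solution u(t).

Characteristic equation r² + 7r + 12 = 0 factors as (r + 4)(r + 3) = 0, so r = -4, -3.
Hence u_h = C1*exp(-4*t) + C2*exp(-3*t).
Since exp(-4*t) solves the homogeneous equation (r = -4 is a root of multiplicity 1), multiply the trial by t. Try u_p = A*t*exp(-4*t). Substituting into the equation and dividing by exp(-4*t) gives A = -6, so u_p = -6*t*exp(-4*t).

u = C1*exp(-4*t) + C2*exp(-3*t) - 6*t*exp(-4*t)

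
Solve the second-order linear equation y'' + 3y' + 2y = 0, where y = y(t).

y = C1*exp(-2*t) + C2*exp(-t)

Characteristic equation r² + 3r + 2 = 0 factors as (r + 2)(r + 1) = 0, so r = -2, -1.
Hence y_h = C1*exp(-2*t) + C2*exp(-t).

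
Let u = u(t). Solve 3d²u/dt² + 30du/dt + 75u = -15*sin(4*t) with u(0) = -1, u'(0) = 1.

u = -1881*exp(-5*t)/1681 - 45*sin(4*t)/1681 + 200*cos(4*t)/1681 - 184*t*exp(-5*t)/41

Divide through by 3: u'' + 10u' + 25u = -5*sin(4*t).
Characteristic equation r² + 10r + 25 = 0 has discriminant (10)² - 4·(25) = 0, so r = -5 is a repeated root.
Hence u_h = (C1 + C2*t)*exp(-5*t).
Try u_p = A*cos(4*t) + B*sin(4*t). Substituting and equating the coefficients of cos(4t) and sin(4t) gives A = 200/1681, B = -45/1681, so u_p = -45*sin(4*t)/1681 + 200*cos(4*t)/1681.
General solution: u = -45*sin(4*t)/1681 + 200*cos(4*t)/1681 + C1*exp(-5*t) + C2*t*exp(-5*t).
Apply the initial conditions: u(0) = 200/1681 + C1 = -1 and u'(0) = -180/1681 + C2 - 5*C1 = 1. Solving gives C1 = -1881/1681, C2 = -184/41.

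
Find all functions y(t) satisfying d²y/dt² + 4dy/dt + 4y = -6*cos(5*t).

Characteristic equation r² + 4r + 4 = 0 has discriminant (4)² - 4·(4) = 0, so r = -2 is a repeated root.
Hence y_h = (C1 + C2*t)*exp(-2*t).
Try y_p = A*cos(5*t) + B*sin(5*t). Substituting and equating the coefficients of cos(5t) and sin(5t) gives A = 126/841, B = -120/841, so y_p = -120*sin(5*t)/841 + 126*cos(5*t)/841.

y = -120*sin(5*t)/841 + 126*cos(5*t)/841 + C1*exp(-2*t) + C2*t*exp(-2*t)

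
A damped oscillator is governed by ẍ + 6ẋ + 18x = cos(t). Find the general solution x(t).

x = 6*sin(t)/325 + 17*cos(t)/325 + C1*cos(3*t)*exp(-3*t) + C2*exp(-3*t)*sin(3*t)

Characteristic equation r² + 6r + 18 = 0 has discriminant (6)² - 4·(18) = -36 < 0, so r = -3 ± 3i.
Hence x_h = C1*cos(3*t)*exp(-3*t) + C2*exp(-3*t)*sin(3*t).
Try x_p = A*cos(t) + B*sin(t). Substituting and equating the coefficients of cos(t) and sin(t) gives A = 17/325, B = 6/325, so x_p = 6*sin(t)/325 + 17*cos(t)/325.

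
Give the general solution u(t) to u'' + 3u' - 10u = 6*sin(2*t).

Characteristic equation r² + 3r - 10 = 0 factors as (r - 2)(r + 5) = 0, so r = 2, -5.
Hence u_h = C1*exp(2*t) + C2*exp(-5*t).
Try u_p = A*cos(2*t) + B*sin(2*t). Substituting and equating the coefficients of cos(2t) and sin(2t) gives A = -9/58, B = -21/58, so u_p = -21*sin(2*t)/58 - 9*cos(2*t)/58.

u = -21*sin(2*t)/58 - 9*cos(2*t)/58 + C1*exp(2*t) + C2*exp(-5*t)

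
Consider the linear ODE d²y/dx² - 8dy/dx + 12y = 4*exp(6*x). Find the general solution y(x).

y = C1*exp(2*x) + C2*exp(6*x) + x*exp(6*x)

Characteristic equation r² - 8r + 12 = 0 factors as (r - 2)(r - 6) = 0, so r = 2, 6.
Hence y_h = C1*exp(2*x) + C2*exp(6*x).
Since exp(6*x) solves the homogeneous equation (r = 6 is a root of multiplicity 1), multiply the trial by x. Try y_p = A*x*exp(6*x). Substituting into the equation and dividing by exp(6*x) gives A = 1, so y_p = x*exp(6*x).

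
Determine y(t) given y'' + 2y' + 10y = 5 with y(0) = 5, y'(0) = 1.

Characteristic equation r² + 2r + 10 = 0 has discriminant (2)² - 4·(10) = -36 < 0, so r = -1 ± 3i.
Hence y_h = C1*cos(3*t)*exp(-t) + C2*exp(-t)*sin(3*t).
For the particular solution try y_p = A0. Substituting and matching coefficients of each power of t gives A0 = 1/2, so y_p = 1/2.
General solution: y = 1/2 + C1*cos(3*t)*exp(-t) + C2*exp(-t)*sin(3*t).
Apply the initial conditions: y(0) = 1/2 + C1 = 5 and y'(0) = -C1 + 3*C2 = 1. Solving gives C1 = 9/2, C2 = 11/6.

y = 1/2 + 9*cos(3*t)*exp(-t)/2 + 11*exp(-t)*sin(3*t)/6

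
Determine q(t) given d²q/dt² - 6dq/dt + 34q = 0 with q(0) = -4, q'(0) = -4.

q = -4*cos(5*t)*exp(3*t) + 8*exp(3*t)*sin(5*t)/5

Characteristic equation r² - 6r + 34 = 0 has discriminant (-6)² - 4·(34) = -100 < 0, so r = 3 ± 5i.
Hence q_h = C1*cos(5*t)*exp(3*t) + C2*exp(3*t)*sin(5*t).
Apply the initial conditions: q(0) = C1 = -4 and q'(0) = 3*C1 + 5*C2 = -4. Solving gives C1 = -4, C2 = 8/5.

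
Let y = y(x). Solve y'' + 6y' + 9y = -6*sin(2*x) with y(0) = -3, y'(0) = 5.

Characteristic equation r² + 6r + 9 = 0 has discriminant (6)² - 4·(9) = 0, so r = -3 is a repeated root.
Hence y_h = (C1 + C2*x)*exp(-3*x).
Try y_p = A*cos(2*x) + B*sin(2*x). Substituting and equating the coefficients of cos(2x) and sin(2x) gives A = 72/169, B = -30/169, so y_p = -30*sin(2*x)/169 + 72*cos(2*x)/169.
General solution: y = -30*sin(2*x)/169 + 72*cos(2*x)/169 + C1*exp(-3*x) + C2*x*exp(-3*x).
Apply the initial conditions: y(0) = 72/169 + C1 = -3 and y'(0) = -60/169 + C2 - 3*C1 = 5. Solving gives C1 = -579/169, C2 = -64/13.

y = -579*exp(-3*x)/169 - 30*sin(2*x)/169 + 72*cos(2*x)/169 - 64*x*exp(-3*x)/13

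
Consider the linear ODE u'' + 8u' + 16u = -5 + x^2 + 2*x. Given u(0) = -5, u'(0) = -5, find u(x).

Characteristic equation r² + 8r + 16 = 0 has discriminant (8)² - 4·(16) = 0, so r = -4 is a repeated root.
Hence u_h = (C1 + C2*x)*exp(-4*x).
For the particular solution try u_p = A0 + A1*x + A2*x^2. Substituting and matching coefficients of each power of x gives A0 = -45/128, A1 = 1/16, A2 = 1/16, so u_p = -45/128 + x/16 + x^2/16.
General solution: u = -45/128 + x/16 + x^2/16 + C1*exp(-4*x) + C2*x*exp(-4*x).
Apply the initial conditions: u(0) = -45/128 + C1 = -5 and u'(0) = 1/16 + C2 - 4*C1 = -5. Solving gives C1 = -595/128, C2 = -757/32.

u = -45/128 - 595*exp(-4*x)/128 + x/16 + x**2/16 - 757*x*exp(-4*x)/32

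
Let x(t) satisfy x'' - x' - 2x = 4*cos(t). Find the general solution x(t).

x = -6*cos(t)/5 - 2*sin(t)/5 + C1*exp(2*t) + C2*exp(-t)

Characteristic equation r² - r - 2 = 0 factors as (r - 2)(r + 1) = 0, so r = 2, -1.
Hence x_h = C1*exp(2*t) + C2*exp(-t).
Try x_p = A*cos(t) + B*sin(t). Substituting and equating the coefficients of cos(t) and sin(t) gives A = -6/5, B = -2/5, so x_p = -6*cos(t)/5 - 2*sin(t)/5.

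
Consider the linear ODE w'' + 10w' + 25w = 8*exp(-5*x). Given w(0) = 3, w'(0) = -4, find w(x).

Characteristic equation r² + 10r + 25 = 0 has discriminant (10)² - 4·(25) = 0, so r = -5 is a repeated root.
Hence w_h = (C1 + C2*x)*exp(-5*x).
Since exp(-5*x) solves the homogeneous equation (r = -5 is a root of multiplicity 2), multiply the trial by x^2. Try w_p = A*x^2*exp(-5*x). Substituting into the equation and dividing by exp(-5*x) gives A = 4, so w_p = 4*x^2*exp(-5*x).
General solution: w = C1*exp(-5*x) + 4*x^2*exp(-5*x) + C2*x*exp(-5*x).
Apply the initial conditions: w(0) = C1 = 3 and w'(0) = C2 - 5*C1 = -4. Solving gives C1 = 3, C2 = 11.

w = 3*exp(-5*x) + 4*x**2*exp(-5*x) + 11*x*exp(-5*x)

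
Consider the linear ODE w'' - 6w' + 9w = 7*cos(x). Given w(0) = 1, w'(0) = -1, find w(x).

w = -21*sin(x)/50 + 11*exp(3*x)/25 + 14*cos(x)/25 - 19*x*exp(3*x)/10

Characteristic equation r² - 6r + 9 = 0 has discriminant (-6)² - 4·(9) = 0, so r = 3 is a repeated root.
Hence w_h = (C1 + C2*x)*exp(3*x).
Try w_p = A*cos(x) + B*sin(x). Substituting and equating the coefficients of cos(x) and sin(x) gives A = 14/25, B = -21/50, so w_p = -21*sin(x)/50 + 14*cos(x)/25.
General solution: w = -21*sin(x)/50 + 14*cos(x)/25 + C1*exp(3*x) + C2*x*exp(3*x).
Apply the initial conditions: w(0) = 14/25 + C1 = 1 and w'(0) = -21/50 + C2 + 3*C1 = -1. Solving gives C1 = 11/25, C2 = -19/10.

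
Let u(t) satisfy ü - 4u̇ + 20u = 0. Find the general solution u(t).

u = C1*cos(4*t)*exp(2*t) + C2*exp(2*t)*sin(4*t)

Characteristic equation r² - 4r + 20 = 0 has discriminant (-4)² - 4·(20) = -64 < 0, so r = 2 ± 4i.
Hence u_h = C1*cos(4*t)*exp(2*t) + C2*exp(2*t)*sin(4*t).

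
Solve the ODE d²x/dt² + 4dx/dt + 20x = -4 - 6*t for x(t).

Characteristic equation r² + 4r + 20 = 0 has discriminant (4)² - 4·(20) = -64 < 0, so r = -2 ± 4i.
Hence x_h = C1*cos(4*t)*exp(-2*t) + C2*exp(-2*t)*sin(4*t).
For the particular solution try x_p = A0 + A1*t. Substituting and matching coefficients of each power of t gives A0 = -7/50, A1 = -3/10, so x_p = -7/50 - 3*t/10.

x = -7/50 - 3*t/10 + C1*cos(4*t)*exp(-2*t) + C2*exp(-2*t)*sin(4*t)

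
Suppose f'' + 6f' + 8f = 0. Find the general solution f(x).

f = C1*exp(-2*x) + C2*exp(-4*x)

Characteristic equation r² + 6r + 8 = 0 factors as (r + 2)(r + 4) = 0, so r = -2, -4.
Hence f_h = C1*exp(-2*x) + C2*exp(-4*x).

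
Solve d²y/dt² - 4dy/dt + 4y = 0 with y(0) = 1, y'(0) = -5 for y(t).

Characteristic equation r² - 4r + 4 = 0 has discriminant (-4)² - 4·(4) = 0, so r = 2 is a repeated root.
Hence y_h = (C1 + C2*t)*exp(2*t).
Apply the initial conditions: y(0) = C1 = 1 and y'(0) = C2 + 2*C1 = -5. Solving gives C1 = 1, C2 = -7.

y = -7*t*exp(2*t) + exp(2*t)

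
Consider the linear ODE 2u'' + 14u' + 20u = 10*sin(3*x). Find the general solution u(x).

Divide through by 2: u'' + 7u' + 10u = 5*sin(3*x).
Characteristic equation r² + 7r + 10 = 0 factors as (r + 2)(r + 5) = 0, so r = -2, -5.
Hence u_h = C1*exp(-2*x) + C2*exp(-5*x).
Try u_p = A*cos(3*x) + B*sin(3*x). Substituting and equating the coefficients of cos(3x) and sin(3x) gives A = -105/442, B = 5/442, so u_p = -105*cos(3*x)/442 + 5*sin(3*x)/442.

u = -105*cos(3*x)/442 + 5*sin(3*x)/442 + C1*exp(-2*x) + C2*exp(-5*x)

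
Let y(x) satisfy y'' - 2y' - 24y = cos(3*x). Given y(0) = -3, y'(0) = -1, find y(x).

y = -421*exp(-4*x)/250 - 193*exp(6*x)/150 - 11*cos(3*x)/375 - 2*sin(3*x)/375

Characteristic equation r² - 2r - 24 = 0 factors as (r - 6)(r + 4) = 0, so r = 6, -4.
Hence y_h = C1*exp(6*x) + C2*exp(-4*x).
Try y_p = A*cos(3*x) + B*sin(3*x). Substituting and equating the coefficients of cos(3x) and sin(3x) gives A = -11/375, B = -2/375, so y_p = -11*cos(3*x)/375 - 2*sin(3*x)/375.
General solution: y = -11*cos(3*x)/375 - 2*sin(3*x)/375 + C1*exp(6*x) + C2*exp(-4*x).
Apply the initial conditions: y(0) = -11/375 + C1 + C2 = -3 and y'(0) = -2/125 - 4*C2 + 6*C1 = -1. Solving gives C1 = -193/150, C2 = -421/250.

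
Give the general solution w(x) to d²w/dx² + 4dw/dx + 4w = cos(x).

w = 3*cos(x)/25 + 4*sin(x)/25 + C1*exp(-2*x) + C2*x*exp(-2*x)

Characteristic equation r² + 4r + 4 = 0 has discriminant (4)² - 4·(4) = 0, so r = -2 is a repeated root.
Hence w_h = (C1 + C2*x)*exp(-2*x).
Try w_p = A*cos(x) + B*sin(x). Substituting and equating the coefficients of cos(x) and sin(x) gives A = 3/25, B = 4/25, so w_p = 3*cos(x)/25 + 4*sin(x)/25.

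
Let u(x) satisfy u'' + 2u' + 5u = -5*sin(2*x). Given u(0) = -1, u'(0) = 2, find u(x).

u = -5*sin(2*x)/17 + 20*cos(2*x)/17 - 37*cos(2*x)*exp(-x)/17 + 7*exp(-x)*sin(2*x)/34

Characteristic equation r² + 2r + 5 = 0 has discriminant (2)² - 4·(5) = -16 < 0, so r = -1 ± 2i.
Hence u_h = C1*cos(2*x)*exp(-x) + C2*exp(-x)*sin(2*x).
Try u_p = A*cos(2*x) + B*sin(2*x). Substituting and equating the coefficients of cos(2x) and sin(2x) gives A = 20/17, B = -5/17, so u_p = -5*sin(2*x)/17 + 20*cos(2*x)/17.
General solution: u = -5*sin(2*x)/17 + 20*cos(2*x)/17 + C1*cos(2*x)*exp(-x) + C2*exp(-x)*sin(2*x).
Apply the initial conditions: u(0) = 20/17 + C1 = -1 and u'(0) = -10/17 - C1 + 2*C2 = 2. Solving gives C1 = -37/17, C2 = 7/34.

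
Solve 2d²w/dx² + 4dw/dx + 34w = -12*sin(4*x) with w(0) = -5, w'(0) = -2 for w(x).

w = -6*sin(4*x)/65 + 48*cos(4*x)/65 - 479*exp(-x)*sin(4*x)/260 - 373*cos(4*x)*exp(-x)/65

Divide through by 2: w'' + 2w' + 17w = -6*sin(4*x).
Characteristic equation r² + 2r + 17 = 0 has discriminant (2)² - 4·(17) = -64 < 0, so r = -1 ± 4i.
Hence w_h = C1*cos(4*x)*exp(-x) + C2*exp(-x)*sin(4*x).
Try w_p = A*cos(4*x) + B*sin(4*x). Substituting and equating the coefficients of cos(4x) and sin(4x) gives A = 48/65, B = -6/65, so w_p = -6*sin(4*x)/65 + 48*cos(4*x)/65.
General solution: w = -6*sin(4*x)/65 + 48*cos(4*x)/65 + C1*cos(4*x)*exp(-x) + C2*exp(-x)*sin(4*x).
Apply the initial conditions: w(0) = 48/65 + C1 = -5 and w'(0) = -24/65 - C1 + 4*C2 = -2. Solving gives C1 = -373/65, C2 = -479/260.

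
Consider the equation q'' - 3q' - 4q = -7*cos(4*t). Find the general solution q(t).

Characteristic equation r² - 3r - 4 = 0 factors as (r + 1)(r - 4) = 0, so r = -1, 4.
Hence q_h = C1*exp(-t) + C2*exp(4*t).
Try q_p = A*cos(4*t) + B*sin(4*t). Substituting and equating the coefficients of cos(4t) and sin(4t) gives A = 35/136, B = 21/136, so q_p = 21*sin(4*t)/136 + 35*cos(4*t)/136.

q = 21*sin(4*t)/136 + 35*cos(4*t)/136 + C1*exp(-t) + C2*exp(4*t)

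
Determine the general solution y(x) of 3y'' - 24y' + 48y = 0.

y = C1*exp(4*x) + C2*x*exp(4*x)

Divide through by 3: y'' - 8y' + 16y = 0.
Characteristic equation r² - 8r + 16 = 0 has discriminant (-8)² - 4·(16) = 0, so r = 4 is a repeated root.
Hence y_h = (C1 + C2*x)*exp(4*x).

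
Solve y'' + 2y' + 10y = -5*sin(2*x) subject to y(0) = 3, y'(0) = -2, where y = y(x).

y = -15*sin(2*x)/26 + 5*cos(2*x)/13 + 23*exp(-x)*sin(3*x)/39 + 34*cos(3*x)*exp(-x)/13

Characteristic equation r² + 2r + 10 = 0 has discriminant (2)² - 4·(10) = -36 < 0, so r = -1 ± 3i.
Hence y_h = C1*cos(3*x)*exp(-x) + C2*exp(-x)*sin(3*x).
Try y_p = A*cos(2*x) + B*sin(2*x). Substituting and equating the coefficients of cos(2x) and sin(2x) gives A = 5/13, B = -15/26, so y_p = -15*sin(2*x)/26 + 5*cos(2*x)/13.
General solution: y = -15*sin(2*x)/26 + 5*cos(2*x)/13 + C1*cos(3*x)*exp(-x) + C2*exp(-x)*sin(3*x).
Apply the initial conditions: y(0) = 5/13 + C1 = 3 and y'(0) = -15/13 - C1 + 3*C2 = -2. Solving gives C1 = 34/13, C2 = 23/39.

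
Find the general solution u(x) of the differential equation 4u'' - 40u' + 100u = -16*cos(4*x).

u = -36*cos(4*x)/1681 + 160*sin(4*x)/1681 + C1*exp(5*x) + C2*x*exp(5*x)

Divide through by 4: u'' - 10u' + 25u = -4*cos(4*x).
Characteristic equation r² - 10r + 25 = 0 has discriminant (-10)² - 4·(25) = 0, so r = 5 is a repeated root.
Hence u_h = (C1 + C2*x)*exp(5*x).
Try u_p = A*cos(4*x) + B*sin(4*x). Substituting and equating the coefficients of cos(4x) and sin(4x) gives A = -36/1681, B = 160/1681, so u_p = -36*cos(4*x)/1681 + 160*sin(4*x)/1681.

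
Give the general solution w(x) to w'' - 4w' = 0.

Characteristic equation r² - 4r = 0 factors as (r - 4)r = 0, so r = 4, 0.
Hence w_h = C1*exp(4*x) + C2.

w = C2 + C1*exp(4*x)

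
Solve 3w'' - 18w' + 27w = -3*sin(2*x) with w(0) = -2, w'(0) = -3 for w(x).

w = -326*exp(3*x)/169 - 12*cos(2*x)/169 - 5*sin(2*x)/169 + 37*x*exp(3*x)/13

Divide through by 3: w'' - 6w' + 9w = -sin(2*x).
Characteristic equation r² - 6r + 9 = 0 has discriminant (-6)² - 4·(9) = 0, so r = 3 is a repeated root.
Hence w_h = (C1 + C2*x)*exp(3*x).
Try w_p = A*cos(2*x) + B*sin(2*x). Substituting and equating the coefficients of cos(2x) and sin(2x) gives A = -12/169, B = -5/169, so w_p = -12*cos(2*x)/169 - 5*sin(2*x)/169.
General solution: w = -12*cos(2*x)/169 - 5*sin(2*x)/169 + C1*exp(3*x) + C2*x*exp(3*x).
Apply the initial conditions: w(0) = -12/169 + C1 = -2 and w'(0) = -10/169 + C2 + 3*C1 = -3. Solving gives C1 = -326/169, C2 = 37/13.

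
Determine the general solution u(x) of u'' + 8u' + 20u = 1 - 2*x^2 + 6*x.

u = -23/250 - x**2/10 + 19*x/50 + C1*cos(2*x)*exp(-4*x) + C2*exp(-4*x)*sin(2*x)

Characteristic equation r² + 8r + 20 = 0 has discriminant (8)² - 4·(20) = -16 < 0, so r = -4 ± 2i.
Hence u_h = C1*cos(2*x)*exp(-4*x) + C2*exp(-4*x)*sin(2*x).
For the particular solution try u_p = A0 + A1*x + A2*x^2. Substituting and matching coefficients of each power of x gives A0 = -23/250, A1 = 19/50, A2 = -1/10, so u_p = -23/250 - x^2/10 + 19*x/50.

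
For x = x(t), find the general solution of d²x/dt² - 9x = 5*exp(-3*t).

x = C1*exp(3*t) + C2*exp(-3*t) - 5*t*exp(-3*t)/6

Characteristic equation r² - 9 = 0 factors as (r - 3)(r + 3) = 0, so r = 3, -3.
Hence x_h = C1*exp(3*t) + C2*exp(-3*t).
Since exp(-3*t) solves the homogeneous equation (r = -3 is a root of multiplicity 1), multiply the trial by t. Try x_p = A*t*exp(-3*t). Substituting into the equation and dividing by exp(-3*t) gives A = -5/6, so x_p = -5*t*exp(-3*t)/6.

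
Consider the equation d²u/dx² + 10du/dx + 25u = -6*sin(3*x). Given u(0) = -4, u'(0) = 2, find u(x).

Characteristic equation r² + 10r + 25 = 0 has discriminant (10)² - 4·(25) = 0, so r = -5 is a repeated root.
Hence u_h = (C1 + C2*x)*exp(-5*x).
Try u_p = A*cos(3*x) + B*sin(3*x). Substituting and equating the coefficients of cos(3x) and sin(3x) gives A = 45/289, B = -24/289, so u_p = -24*sin(3*x)/289 + 45*cos(3*x)/289.
General solution: u = -24*sin(3*x)/289 + 45*cos(3*x)/289 + C1*exp(-5*x) + C2*x*exp(-5*x).
Apply the initial conditions: u(0) = 45/289 + C1 = -4 and u'(0) = -72/289 + C2 - 5*C1 = 2. Solving gives C1 = -1201/289, C2 = -315/17.

u = -1201*exp(-5*x)/289 - 24*sin(3*x)/289 + 45*cos(3*x)/289 - 315*x*exp(-5*x)/17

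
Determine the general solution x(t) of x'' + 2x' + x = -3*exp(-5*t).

x = -3*exp(-5*t)/16 + C1*exp(-t) + C2*t*exp(-t)

Characteristic equation r² + 2r + 1 = 0 has discriminant (2)² - 4·(1) = 0, so r = -1 is a repeated root.
Hence x_h = (C1 + C2*t)*exp(-t).
Try x_p = A*exp(-5*t). Substituting into the equation and dividing by exp(-5*t) gives A = -3/16, so x_p = -3*exp(-5*t)/16.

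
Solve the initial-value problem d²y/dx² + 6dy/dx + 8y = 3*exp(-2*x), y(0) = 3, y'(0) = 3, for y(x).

y = -15*exp(-4*x)/4 + 27*exp(-2*x)/4 + 3*x*exp(-2*x)/2

Characteristic equation r² + 6r + 8 = 0 factors as (r + 2)(r + 4) = 0, so r = -2, -4.
Hence y_h = C1*exp(-2*x) + C2*exp(-4*x).
Since exp(-2*x) solves the homogeneous equation (r = -2 is a root of multiplicity 1), multiply the trial by x. Try y_p = A*x*exp(-2*x). Substituting into the equation and dividing by exp(-2*x) gives A = 3/2, so y_p = 3*x*exp(-2*x)/2.
General solution: y = C1*exp(-2*x) + C2*exp(-4*x) + 3*x*exp(-2*x)/2.
Apply the initial conditions: y(0) = C1 + C2 = 3 and y'(0) = 3/2 - 4*C2 - 2*C1 = 3. Solving gives C1 = 27/4, C2 = -15/4.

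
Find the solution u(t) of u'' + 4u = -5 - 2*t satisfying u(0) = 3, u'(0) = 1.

u = -5/4 - t/2 + 3*sin(2*t)/4 + 17*cos(2*t)/4

Characteristic equation r² + 4 = 0 has discriminant (0)² - 4·(4) = -16 < 0, so r = ± 2i.
Hence u_h = C1*cos(2*t) + C2*sin(2*t).
For the particular solution try u_p = A0 + A1*t. Substituting and matching coefficients of each power of t gives A0 = -5/4, A1 = -1/2, so u_p = -5/4 - t/2.
General solution: u = -5/4 - t/2 + C1*cos(2*t) + C2*sin(2*t).
Apply the initial conditions: u(0) = -5/4 + C1 = 3 and u'(0) = -1/2 + 2*C2 = 1. Solving gives C1 = 17/4, C2 = 3/4.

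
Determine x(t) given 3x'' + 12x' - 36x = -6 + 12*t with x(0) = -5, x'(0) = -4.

Divide through by 3: x'' + 4x' - 12x = -2 + 4*t.
Characteristic equation r² + 4r - 12 = 0 factors as (r + 6)(r - 2) = 0, so r = -6, 2.
Hence x_h = C1*exp(-6*t) + C2*exp(2*t).
For the particular solution try x_p = A0 + A1*t. Substituting and matching coefficients of each power of t gives A0 = 1/18, A1 = -1/3, so x_p = 1/18 - t/3.
General solution: x = 1/18 - t/3 + C1*exp(-6*t) + C2*exp(2*t).
Apply the initial conditions: x(0) = 1/18 + C1 + C2 = -5 and x'(0) = -1/3 - 6*C1 + 2*C2 = -4. Solving gives C1 = -29/36, C2 = -17/4.

x = 1/18 - 29*exp(-6*t)/36 - 17*exp(2*t)/4 - t/3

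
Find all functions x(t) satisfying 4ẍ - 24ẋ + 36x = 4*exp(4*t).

x = C1*exp(3*t) + C2*t*exp(3*t) + exp(4*t)

Divide through by 4: x'' - 6x' + 9x = exp(4*t).
Characteristic equation r² - 6r + 9 = 0 has discriminant (-6)² - 4·(9) = 0, so r = 3 is a repeated root.
Hence x_h = (C1 + C2*t)*exp(3*t).
Try x_p = A*exp(4*t). Substituting into the equation and dividing by exp(4*t) gives A = 1, so x_p = exp(4*t).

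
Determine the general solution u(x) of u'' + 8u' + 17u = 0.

Characteristic equation r² + 8r + 17 = 0 has discriminant (8)² - 4·(17) = -4 < 0, so r = -4 ± i.
Hence u_h = C1*cos(x)*exp(-4*x) + C2*exp(-4*x)*sin(x).

u = C1*cos(x)*exp(-4*x) + C2*exp(-4*x)*sin(x)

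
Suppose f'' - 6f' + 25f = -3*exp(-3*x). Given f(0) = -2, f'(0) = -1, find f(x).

Characteristic equation r² - 6r + 25 = 0 has discriminant (-6)² - 4·(25) = -64 < 0, so r = 3 ± 4i.
Hence f_h = C1*cos(4*x)*exp(3*x) + C2*exp(3*x)*sin(4*x).
Try f_p = A*exp(-3*x). Substituting into the equation and dividing by exp(-3*x) gives A = -3/52, so f_p = -3*exp(-3*x)/52.
General solution: f = -3*exp(-3*x)/52 + C1*cos(4*x)*exp(3*x) + C2*exp(3*x)*sin(4*x).
Apply the initial conditions: f(0) = -3/52 + C1 = -2 and f'(0) = 9/52 + 3*C1 + 4*C2 = -1. Solving gives C1 = -101/52, C2 = 121/104.

f = -3*exp(-3*x)/52 - 101*cos(4*x)*exp(3*x)/52 + 121*exp(3*x)*sin(4*x)/104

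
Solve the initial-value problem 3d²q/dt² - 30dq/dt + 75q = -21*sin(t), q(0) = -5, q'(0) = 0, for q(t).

q = -1655*exp(5*t)/338 - 42*sin(t)/169 - 35*cos(t)/338 + 643*t*exp(5*t)/26

Divide through by 3: q'' - 10q' + 25q = -7*sin(t).
Characteristic equation r² - 10r + 25 = 0 has discriminant (-10)² - 4·(25) = 0, so r = 5 is a repeated root.
Hence q_h = (C1 + C2*t)*exp(5*t).
Try q_p = A*cos(t) + B*sin(t). Substituting and equating the coefficients of cos(t) and sin(t) gives A = -35/338, B = -42/169, so q_p = -42*sin(t)/169 - 35*cos(t)/338.
General solution: q = -42*sin(t)/169 - 35*cos(t)/338 + C1*exp(5*t) + C2*t*exp(5*t).
Apply the initial conditions: q(0) = -35/338 + C1 = -5 and q'(0) = -42/169 + C2 + 5*C1 = 0. Solving gives C1 = -1655/338, C2 = 643/26.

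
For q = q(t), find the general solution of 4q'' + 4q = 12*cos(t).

Divide through by 4: q'' + q = 3*cos(t).
Characteristic equation r² + 1 = 0 has discriminant (0)² - 4·(1) = -4 < 0, so r = ± i.
Hence q_h = C1*cos(t) + C2*sin(t).
Since ±1i are characteristic roots, multiply the trial by t. Try q_p = t*(A*cos(t) + B*sin(t)). Substituting and equating the coefficients of cos(t) and sin(t) gives A = 0, B = 3/2, so q_p = 3*t*sin(t)/2.

q = C1*cos(t) + C2*sin(t) + 3*t*sin(t)/2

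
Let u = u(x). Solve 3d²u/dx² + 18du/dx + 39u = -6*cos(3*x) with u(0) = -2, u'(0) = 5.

u = -9*sin(3*x)/85 - 2*cos(3*x)/85 - 168*cos(2*x)*exp(-3*x)/85 - 26*exp(-3*x)*sin(2*x)/85

Divide through by 3: u'' + 6u' + 13u = -2*cos(3*x).
Characteristic equation r² + 6r + 13 = 0 has discriminant (6)² - 4·(13) = -16 < 0, so r = -3 ± 2i.
Hence u_h = C1*cos(2*x)*exp(-3*x) + C2*exp(-3*x)*sin(2*x).
Try u_p = A*cos(3*x) + B*sin(3*x). Substituting and equating the coefficients of cos(3x) and sin(3x) gives A = -2/85, B = -9/85, so u_p = -9*sin(3*x)/85 - 2*cos(3*x)/85.
General solution: u = -9*sin(3*x)/85 - 2*cos(3*x)/85 + C1*cos(2*x)*exp(-3*x) + C2*exp(-3*x)*sin(2*x).
Apply the initial conditions: u(0) = -2/85 + C1 = -2 and u'(0) = -27/85 - 3*C1 + 2*C2 = 5. Solving gives C1 = -168/85, C2 = -26/85.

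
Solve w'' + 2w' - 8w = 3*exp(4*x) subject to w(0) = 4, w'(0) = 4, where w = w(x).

w = 3*exp(4*x)/16 + 35*exp(-4*x)/48 + 37*exp(2*x)/12

Characteristic equation r² + 2r - 8 = 0 factors as (r + 4)(r - 2) = 0, so r = -4, 2.
Hence w_h = C1*exp(-4*x) + C2*exp(2*x).
Try w_p = A*exp(4*x). Substituting into the equation and dividing by exp(4*x) gives A = 3/16, so w_p = 3*exp(4*x)/16.
General solution: w = 3*exp(4*x)/16 + C1*exp(-4*x) + C2*exp(2*x).
Apply the initial conditions: w(0) = 3/16 + C1 + C2 = 4 and w'(0) = 3/4 - 4*C1 + 2*C2 = 4. Solving gives C1 = 35/48, C2 = 37/12.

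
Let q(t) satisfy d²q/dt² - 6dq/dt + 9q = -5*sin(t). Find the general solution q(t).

q = -3*cos(t)/10 - 2*sin(t)/5 + C1*exp(3*t) + C2*t*exp(3*t)

Characteristic equation r² - 6r + 9 = 0 has discriminant (-6)² - 4·(9) = 0, so r = 3 is a repeated root.
Hence q_h = (C1 + C2*t)*exp(3*t).
Try q_p = A*cos(t) + B*sin(t). Substituting and equating the coefficients of cos(t) and sin(t) gives A = -3/10, B = -2/5, so q_p = -3*cos(t)/10 - 2*sin(t)/5.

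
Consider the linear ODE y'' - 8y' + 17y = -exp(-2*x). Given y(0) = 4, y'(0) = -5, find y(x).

y = -exp(-2*x)/37 - 783*exp(4*x)*sin(x)/37 + 149*cos(x)*exp(4*x)/37

Characteristic equation r² - 8r + 17 = 0 has discriminant (-8)² - 4·(17) = -4 < 0, so r = 4 ± i.
Hence y_h = C1*cos(x)*exp(4*x) + C2*exp(4*x)*sin(x).
Try y_p = A*exp(-2*x). Substituting into the equation and dividing by exp(-2*x) gives A = -1/37, so y_p = -exp(-2*x)/37.
General solution: y = -exp(-2*x)/37 + C1*cos(x)*exp(4*x) + C2*exp(4*x)*sin(x).
Apply the initial conditions: y(0) = -1/37 + C1 = 4 and y'(0) = 2/37 + C2 + 4*C1 = -5. Solving gives C1 = 149/37, C2 = -783/37.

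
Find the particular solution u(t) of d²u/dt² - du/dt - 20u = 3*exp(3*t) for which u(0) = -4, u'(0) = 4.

Characteristic equation r² - r - 20 = 0 factors as (r - 5)(r + 4) = 0, so r = 5, -4.
Hence u_h = C1*exp(5*t) + C2*exp(-4*t).
Try u_p = A*exp(3*t). Substituting into the equation and dividing by exp(3*t) gives A = -3/14, so u_p = -3*exp(3*t)/14.
General solution: u = -3*exp(3*t)/14 + C1*exp(5*t) + C2*exp(-4*t).
Apply the initial conditions: u(0) = -3/14 + C1 + C2 = -4 and u'(0) = -9/14 - 4*C2 + 5*C1 = 4. Solving gives C1 = -7/6, C2 = -55/21.

u = -55*exp(-4*t)/21 - 7*exp(5*t)/6 - 3*exp(3*t)/14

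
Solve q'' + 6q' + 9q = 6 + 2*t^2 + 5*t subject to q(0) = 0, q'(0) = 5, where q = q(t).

Characteristic equation r² + 6r + 9 = 0 has discriminant (6)² - 4·(9) = 0, so r = -3 is a repeated root.
Hence q_h = (C1 + C2*t)*exp(-3*t).
For the particular solution try q_p = A0 + A1*t + A2*t^2. Substituting and matching coefficients of each power of t gives A0 = 4/9, A1 = 7/27, A2 = 2/9, so q_p = 4/9 + 2*t^2/9 + 7*t/27.
General solution: q = 4/9 + 2*t^2/9 + 7*t/27 + C1*exp(-3*t) + C2*t*exp(-3*t).
Apply the initial conditions: q(0) = 4/9 + C1 = 0 and q'(0) = 7/27 + C2 - 3*C1 = 5. Solving gives C1 = -4/9, C2 = 92/27.

q = 4/9 - 4*exp(-3*t)/9 + 2*t**2/9 + 7*t/27 + 92*t*exp(-3*t)/27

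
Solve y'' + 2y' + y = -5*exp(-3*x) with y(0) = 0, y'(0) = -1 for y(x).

y = -5*exp(-3*x)/4 + 5*exp(-x)/4 - 7*x*exp(-x)/2

Characteristic equation r² + 2r + 1 = 0 has discriminant (2)² - 4·(1) = 0, so r = -1 is a repeated root.
Hence y_h = (C1 + C2*x)*exp(-x).
Try y_p = A*exp(-3*x). Substituting into the equation and dividing by exp(-3*x) gives A = -5/4, so y_p = -5*exp(-3*x)/4.
General solution: y = -5*exp(-3*x)/4 + C1*exp(-x) + C2*x*exp(-x).
Apply the initial conditions: y(0) = -5/4 + C1 = 0 and y'(0) = 15/4 + C2 - C1 = -1. Solving gives C1 = 5/4, C2 = -7/2.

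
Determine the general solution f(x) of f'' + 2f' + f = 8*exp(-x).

Characteristic equation r² + 2r + 1 = 0 has discriminant (2)² - 4·(1) = 0, so r = -1 is a repeated root.
Hence f_h = (C1 + C2*x)*exp(-x).
Since exp(-x) solves the homogeneous equation (r = -1 is a root of multiplicity 2), multiply the trial by x^2. Try f_p = A*x^2*exp(-x). Substituting into the equation and dividing by exp(-x) gives A = 4, so f_p = 4*x^2*exp(-x).

f = C1*exp(-x) + 4*x**2*exp(-x) + C2*x*exp(-x)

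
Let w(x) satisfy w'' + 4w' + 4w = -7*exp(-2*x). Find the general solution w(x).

w = C1*exp(-2*x) - 7*x**2*exp(-2*x)/2 + C2*x*exp(-2*x)

Characteristic equation r² + 4r + 4 = 0 has discriminant (4)² - 4·(4) = 0, so r = -2 is a repeated root.
Hence w_h = (C1 + C2*x)*exp(-2*x).
Since exp(-2*x) solves the homogeneous equation (r = -2 is a root of multiplicity 2), multiply the trial by x^2. Try w_p = A*x^2*exp(-2*x). Substituting into the equation and dividing by exp(-2*x) gives A = -7/2, so w_p = -7*x^2*exp(-2*x)/2.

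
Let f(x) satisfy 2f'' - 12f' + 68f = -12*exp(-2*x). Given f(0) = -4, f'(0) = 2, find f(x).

Divide through by 2: f'' - 6f' + 34f = -6*exp(-2*x).
Characteristic equation r² - 6r + 34 = 0 has discriminant (-6)² - 4·(34) = -100 < 0, so r = 3 ± 5i.
Hence f_h = C1*cos(5*x)*exp(3*x) + C2*exp(3*x)*sin(5*x).
Try f_p = A*exp(-2*x). Substituting into the equation and dividing by exp(-2*x) gives A = -3/25, so f_p = -3*exp(-2*x)/25.
General solution: f = -3*exp(-2*x)/25 + C1*cos(5*x)*exp(3*x) + C2*exp(3*x)*sin(5*x).
Apply the initial conditions: f(0) = -3/25 + C1 = -4 and f'(0) = 6/25 + 3*C1 + 5*C2 = 2. Solving gives C1 = -97/25, C2 = 67/25.

f = -3*exp(-2*x)/25 - 97*cos(5*x)*exp(3*x)/25 + 67*exp(3*x)*sin(5*x)/25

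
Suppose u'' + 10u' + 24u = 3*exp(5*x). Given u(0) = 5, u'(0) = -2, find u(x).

Characteristic equation r² + 10r + 24 = 0 factors as (r + 6)(r + 4) = 0, so r = -6, -4.
Hence u_h = C1*exp(-6*x) + C2*exp(-4*x).
Try u_p = A*exp(5*x). Substituting into the equation and dividing by exp(5*x) gives A = 1/33, so u_p = exp(5*x)/33.
General solution: u = exp(5*x)/33 + C1*exp(-6*x) + C2*exp(-4*x).
Apply the initial conditions: u(0) = 1/33 + C1 + C2 = 5 and u'(0) = 5/33 - 6*C1 - 4*C2 = -2. Solving gives C1 = -195/22, C2 = 83/6.

u = -195*exp(-6*x)/22 + exp(5*x)/33 + 83*exp(-4*x)/6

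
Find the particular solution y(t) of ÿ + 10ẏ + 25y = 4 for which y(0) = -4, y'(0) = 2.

y = 4/25 - 104*exp(-5*t)/25 - 94*t*exp(-5*t)/5

Characteristic equation r² + 10r + 25 = 0 has discriminant (10)² - 4·(25) = 0, so r = -5 is a repeated root.
Hence y_h = (C1 + C2*t)*exp(-5*t).
For the particular solution try y_p = A0. Substituting and matching coefficients of each power of t gives A0 = 4/25, so y_p = 4/25.
General solution: y = 4/25 + C1*exp(-5*t) + C2*t*exp(-5*t).
Apply the initial conditions: y(0) = 4/25 + C1 = -4 and y'(0) = C2 - 5*C1 = 2. Solving gives C1 = -104/25, C2 = -94/5.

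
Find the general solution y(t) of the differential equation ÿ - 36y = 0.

y = C1*exp(6*t) + C2*exp(-6*t)

Characteristic equation r² - 36 = 0 factors as (r - 6)(r + 6) = 0, so r = 6, -6.
Hence y_h = C1*exp(6*t) + C2*exp(-6*t).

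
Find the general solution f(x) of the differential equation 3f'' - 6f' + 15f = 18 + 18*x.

f = 42/25 + 6*x/5 + C1*cos(2*x)*exp(x) + C2*exp(x)*sin(2*x)

Divide through by 3: f'' - 2f' + 5f = 6 + 6*x.
Characteristic equation r² - 2r + 5 = 0 has discriminant (-2)² - 4·(5) = -16 < 0, so r = 1 ± 2i.
Hence f_h = C1*cos(2*x)*exp(x) + C2*exp(x)*sin(2*x).
For the particular solution try f_p = A0 + A1*x. Substituting and matching coefficients of each power of x gives A0 = 42/25, A1 = 6/5, so f_p = 42/25 + 6*x/5.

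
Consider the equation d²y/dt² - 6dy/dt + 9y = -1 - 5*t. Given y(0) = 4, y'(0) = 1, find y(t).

y = -13/27 - 5*t/9 + 121*exp(3*t)/27 - 107*t*exp(3*t)/9

Characteristic equation r² - 6r + 9 = 0 has discriminant (-6)² - 4·(9) = 0, so r = 3 is a repeated root.
Hence y_h = (C1 + C2*t)*exp(3*t).
For the particular solution try y_p = A0 + A1*t. Substituting and matching coefficients of each power of t gives A0 = -13/27, A1 = -5/9, so y_p = -13/27 - 5*t/9.
General solution: y = -13/27 - 5*t/9 + C1*exp(3*t) + C2*t*exp(3*t).
Apply the initial conditions: y(0) = -13/27 + C1 = 4 and y'(0) = -5/9 + C2 + 3*C1 = 1. Solving gives C1 = 121/27, C2 = -107/9.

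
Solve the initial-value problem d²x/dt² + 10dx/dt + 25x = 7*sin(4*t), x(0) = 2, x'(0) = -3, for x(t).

x = -280*cos(4*t)/1681 + 63*sin(4*t)/1681 + 3642*exp(-5*t)/1681 + 315*t*exp(-5*t)/41

Characteristic equation r² + 10r + 25 = 0 has discriminant (10)² - 4·(25) = 0, so r = -5 is a repeated root.
Hence x_h = (C1 + C2*t)*exp(-5*t).
Try x_p = A*cos(4*t) + B*sin(4*t). Substituting and equating the coefficients of cos(4t) and sin(4t) gives A = -280/1681, B = 63/1681, so x_p = -280*cos(4*t)/1681 + 63*sin(4*t)/1681.
General solution: x = -280*cos(4*t)/1681 + 63*sin(4*t)/1681 + C1*exp(-5*t) + C2*t*exp(-5*t).
Apply the initial conditions: x(0) = -280/1681 + C1 = 2 and x'(0) = 252/1681 + C2 - 5*C1 = -3. Solving gives C1 = 3642/1681, C2 = 315/41.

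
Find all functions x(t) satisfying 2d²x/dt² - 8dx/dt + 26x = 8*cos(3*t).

x = -3*sin(3*t)/10 + cos(3*t)/10 + C1*cos(3*t)*exp(2*t) + C2*exp(2*t)*sin(3*t)

Divide through by 2: x'' - 4x' + 13x = 4*cos(3*t).
Characteristic equation r² - 4r + 13 = 0 has discriminant (-4)² - 4·(13) = -36 < 0, so r = 2 ± 3i.
Hence x_h = C1*cos(3*t)*exp(2*t) + C2*exp(2*t)*sin(3*t).
Try x_p = A*cos(3*t) + B*sin(3*t). Substituting and equating the coefficients of cos(3t) and sin(3t) gives A = 1/10, B = -3/10, so x_p = -3*sin(3*t)/10 + cos(3*t)/10.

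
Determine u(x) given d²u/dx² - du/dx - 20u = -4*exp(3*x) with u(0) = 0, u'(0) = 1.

u = -11*exp(-4*x)/63 - exp(5*x)/9 + 2*exp(3*x)/7

Characteristic equation r² - r - 20 = 0 factors as (r - 5)(r + 4) = 0, so r = 5, -4.
Hence u_h = C1*exp(5*x) + C2*exp(-4*x).
Try u_p = A*exp(3*x). Substituting into the equation and dividing by exp(3*x) gives A = 2/7, so u_p = 2*exp(3*x)/7.
General solution: u = 2*exp(3*x)/7 + C1*exp(5*x) + C2*exp(-4*x).
Apply the initial conditions: u(0) = 2/7 + C1 + C2 = 0 and u'(0) = 6/7 - 4*C2 + 5*C1 = 1. Solving gives C1 = -1/9, C2 = -11/63.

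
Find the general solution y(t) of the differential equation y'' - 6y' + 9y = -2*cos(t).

Characteristic equation r² - 6r + 9 = 0 has discriminant (-6)² - 4·(9) = 0, so r = 3 is a repeated root.
Hence y_h = (C1 + C2*t)*exp(3*t).
Try y_p = A*cos(t) + B*sin(t). Substituting and equating the coefficients of cos(t) and sin(t) gives A = -4/25, B = 3/25, so y_p = -4*cos(t)/25 + 3*sin(t)/25.

y = -4*cos(t)/25 + 3*sin(t)/25 + C1*exp(3*t) + C2*t*exp(3*t)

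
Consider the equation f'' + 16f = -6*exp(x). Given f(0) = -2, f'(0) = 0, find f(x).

f = -28*cos(4*x)/17 - 6*exp(x)/17 + 3*sin(4*x)/34

Characteristic equation r² + 16 = 0 has discriminant (0)² - 4·(16) = -64 < 0, so r = ± 4i.
Hence f_h = C1*cos(4*x) + C2*sin(4*x).
Try f_p = A*exp(x). Substituting into the equation and dividing by exp(x) gives A = -6/17, so f_p = -6*exp(x)/17.
General solution: f = -6*exp(x)/17 + C1*cos(4*x) + C2*sin(4*x).
Apply the initial conditions: f(0) = -6/17 + C1 = -2 and f'(0) = -6/17 + 4*C2 = 0. Solving gives C1 = -28/17, C2 = 3/34.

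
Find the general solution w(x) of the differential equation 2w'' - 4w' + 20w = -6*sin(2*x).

w = -9*sin(2*x)/26 - 3*cos(2*x)/13 + C1*cos(3*x)*exp(x) + C2*exp(x)*sin(3*x)

Divide through by 2: w'' - 2w' + 10w = -3*sin(2*x).
Characteristic equation r² - 2r + 10 = 0 has discriminant (-2)² - 4·(10) = -36 < 0, so r = 1 ± 3i.
Hence w_h = C1*cos(3*x)*exp(x) + C2*exp(x)*sin(3*x).
Try w_p = A*cos(2*x) + B*sin(2*x). Substituting and equating the coefficients of cos(2x) and sin(2x) gives A = -3/13, B = -9/26, so w_p = -9*sin(2*x)/26 - 3*cos(2*x)/13.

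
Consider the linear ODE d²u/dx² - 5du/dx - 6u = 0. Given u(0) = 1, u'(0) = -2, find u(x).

Characteristic equation r² - 5r - 6 = 0 factors as (r - 6)(r + 1) = 0, so r = 6, -1.
Hence u_h = C1*exp(6*x) + C2*exp(-x).
Apply the initial conditions: u(0) = C1 + C2 = 1 and u'(0) = -C2 + 6*C1 = -2. Solving gives C1 = -1/7, C2 = 8/7.

u = -exp(6*x)/7 + 8*exp(-x)/7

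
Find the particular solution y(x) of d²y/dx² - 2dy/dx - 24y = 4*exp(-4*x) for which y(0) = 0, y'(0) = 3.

Characteristic equation r² - 2r - 24 = 0 factors as (r - 6)(r + 4) = 0, so r = 6, -4.
Hence y_h = C1*exp(6*x) + C2*exp(-4*x).
Since exp(-4*x) solves the homogeneous equation (r = -4 is a root of multiplicity 1), multiply the trial by x. Try y_p = A*x*exp(-4*x). Substituting into the equation and dividing by exp(-4*x) gives A = -2/5, so y_p = -2*x*exp(-4*x)/5.
General solution: y = C1*exp(6*x) + C2*exp(-4*x) - 2*x*exp(-4*x)/5.
Apply the initial conditions: y(0) = C1 + C2 = 0 and y'(0) = -2/5 - 4*C2 + 6*C1 = 3. Solving gives C1 = 17/50, C2 = -17/50.

y = -17*exp(-4*x)/50 + 17*exp(6*x)/50 - 2*x*exp(-4*x)/5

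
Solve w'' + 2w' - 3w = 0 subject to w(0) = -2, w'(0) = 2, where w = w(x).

w = -exp(x) - exp(-3*x)

Characteristic equation r² + 2r - 3 = 0 factors as (r - 1)(r + 3) = 0, so r = 1, -3.
Hence w_h = C1*exp(x) + C2*exp(-3*x).
Apply the initial conditions: w(0) = C1 + C2 = -2 and w'(0) = C1 - 3*C2 = 2. Solving gives C1 = -1, C2 = -1.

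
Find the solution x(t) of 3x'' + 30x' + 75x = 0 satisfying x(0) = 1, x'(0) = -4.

x = t*exp(-5*t) + exp(-5*t)

Divide through by 3: x'' + 10x' + 25x = 0.
Characteristic equation r² + 10r + 25 = 0 has discriminant (10)² - 4·(25) = 0, so r = -5 is a repeated root.
Hence x_h = (C1 + C2*t)*exp(-5*t).
Apply the initial conditions: x(0) = C1 = 1 and x'(0) = C2 - 5*C1 = -4. Solving gives C1 = 1, C2 = 1.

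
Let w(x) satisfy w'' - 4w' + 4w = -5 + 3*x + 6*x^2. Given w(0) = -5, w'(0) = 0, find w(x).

w = 7/4 - 27*exp(2*x)/4 + 3*x**2/2 + 15*x/4 + 39*x*exp(2*x)/4

Characteristic equation r² - 4r + 4 = 0 has discriminant (-4)² - 4·(4) = 0, so r = 2 is a repeated root.
Hence w_h = (C1 + C2*x)*exp(2*x).
For the particular solution try w_p = A0 + A1*x + A2*x^2. Substituting and matching coefficients of each power of x gives A0 = 7/4, A1 = 15/4, A2 = 3/2, so w_p = 7/4 + 3*x^2/2 + 15*x/4.
General solution: w = 7/4 + 3*x^2/2 + 15*x/4 + C1*exp(2*x) + C2*x*exp(2*x).
Apply the initial conditions: w(0) = 7/4 + C1 = -5 and w'(0) = 15/4 + C2 + 2*C1 = 0. Solving gives C1 = -27/4, C2 = 39/4.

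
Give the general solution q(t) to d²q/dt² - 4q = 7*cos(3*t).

q = -7*cos(3*t)/13 + C1*exp(2*t) + C2*exp(-2*t)

Characteristic equation r² - 4 = 0 factors as (r - 2)(r + 2) = 0, so r = 2, -2.
Hence q_h = C1*exp(2*t) + C2*exp(-2*t).
Try q_p = A*cos(3*t) + B*sin(3*t). Substituting and equating the coefficients of cos(3t) and sin(3t) gives A = -7/13, B = 0, so q_p = -7*cos(3*t)/13.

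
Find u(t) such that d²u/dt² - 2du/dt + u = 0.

Characteristic equation r² - 2r + 1 = 0 has discriminant (-2)² - 4·(1) = 0, so r = 1 is a repeated root.
Hence u_h = (C1 + C2*t)*exp(t).

u = C1*exp(t) + C2*t*exp(t)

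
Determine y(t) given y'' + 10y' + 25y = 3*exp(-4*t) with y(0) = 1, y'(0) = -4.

Characteristic equation r² + 10r + 25 = 0 has discriminant (10)² - 4·(25) = 0, so r = -5 is a repeated root.
Hence y_h = (C1 + C2*t)*exp(-5*t).
Try y_p = A*exp(-4*t). Substituting into the equation and dividing by exp(-4*t) gives A = 3, so y_p = 3*exp(-4*t).
General solution: y = 3*exp(-4*t) + C1*exp(-5*t) + C2*t*exp(-5*t).
Apply the initial conditions: y(0) = 3 + C1 = 1 and y'(0) = -12 + C2 - 5*C1 = -4. Solving gives C1 = -2, C2 = -2.

y = -2*exp(-5*t) + 3*exp(-4*t) - 2*t*exp(-5*t)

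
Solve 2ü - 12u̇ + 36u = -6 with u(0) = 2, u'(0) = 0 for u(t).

Divide through by 2: u'' - 6u' + 18u = -3.
Characteristic equation r² - 6r + 18 = 0 has discriminant (-6)² - 4·(18) = -36 < 0, so r = 3 ± 3i.
Hence u_h = C1*cos(3*t)*exp(3*t) + C2*exp(3*t)*sin(3*t).
For the particular solution try u_p = A0. Substituting and matching coefficients of each power of t gives A0 = -1/6, so u_p = -1/6.
General solution: u = -1/6 + C1*cos(3*t)*exp(3*t) + C2*exp(3*t)*sin(3*t).
Apply the initial conditions: u(0) = -1/6 + C1 = 2 and u'(0) = 3*C1 + 3*C2 = 0. Solving gives C1 = 13/6, C2 = -13/6.

u = -1/6 - 13*exp(3*t)*sin(3*t)/6 + 13*cos(3*t)*exp(3*t)/6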